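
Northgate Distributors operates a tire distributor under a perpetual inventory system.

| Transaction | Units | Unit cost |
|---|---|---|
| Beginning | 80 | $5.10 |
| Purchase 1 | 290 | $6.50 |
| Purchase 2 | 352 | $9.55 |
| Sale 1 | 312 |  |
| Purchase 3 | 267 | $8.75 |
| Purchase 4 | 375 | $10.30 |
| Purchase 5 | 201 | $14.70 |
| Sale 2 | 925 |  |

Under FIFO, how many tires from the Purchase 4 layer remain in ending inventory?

Sale 1 (312) [FIFO — oldest first]: 80 @ $5.10 + 232 @ $6.50 = $1,916.00
Sale 2 (925) [FIFO — oldest first]: 58 @ $6.50 + 352 @ $9.55 + 267 @ $8.75 + 248 @ $10.30 = $8,629.25
Total COGS = $1,916.00 + $8,629.25 = $10,545.25
Ending inventory: 127 @ $10.30 + 201 @ $14.70 = $4,262.80
Check: goods available $14,808.05 = COGS $10,545.25 + ending $4,262.80

127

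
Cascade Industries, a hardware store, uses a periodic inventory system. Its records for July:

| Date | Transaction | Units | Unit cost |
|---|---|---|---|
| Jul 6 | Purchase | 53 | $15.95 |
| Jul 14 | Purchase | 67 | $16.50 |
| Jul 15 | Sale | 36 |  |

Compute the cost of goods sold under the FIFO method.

Jul 15, 36 sold [FIFO — oldest first]: 36 @ $15.95 = $574.20
Ending inventory: 17 @ $15.95 + 67 @ $16.50 = $1,376.65
Check: goods available $1,950.85 = COGS $574.20 + ending $1,376.65

COGS = $574.20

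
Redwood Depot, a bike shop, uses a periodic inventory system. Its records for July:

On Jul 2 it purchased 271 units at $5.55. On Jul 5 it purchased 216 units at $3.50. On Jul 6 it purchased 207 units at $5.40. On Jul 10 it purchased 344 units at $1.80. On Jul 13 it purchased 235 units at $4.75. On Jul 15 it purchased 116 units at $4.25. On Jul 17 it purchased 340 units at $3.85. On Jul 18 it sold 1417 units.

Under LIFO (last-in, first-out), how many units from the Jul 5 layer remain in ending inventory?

Jul 18, 1417 sold [LIFO — newest first]: 340 @ $3.85 + 116 @ $4.25 + 235 @ $4.75 + 344 @ $1.80 + 207 @ $5.40 + 175 @ $3.50 = $5,267.75
Ending inventory: 271 @ $5.55 + 41 @ $3.50 = $1,647.55

41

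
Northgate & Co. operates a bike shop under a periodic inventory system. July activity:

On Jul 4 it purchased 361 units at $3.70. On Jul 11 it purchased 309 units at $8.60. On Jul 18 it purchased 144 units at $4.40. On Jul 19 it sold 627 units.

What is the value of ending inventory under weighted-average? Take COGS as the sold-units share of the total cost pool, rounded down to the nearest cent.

Jul 19, sell 627: 627/814 × $4,626.70 → $3,563.80
Ending inventory (cost pool remaining) = $1,062.90
Check: goods available $4,626.70 = COGS $3,563.80 + ending $1,062.90

Ending inventory = $1,062.90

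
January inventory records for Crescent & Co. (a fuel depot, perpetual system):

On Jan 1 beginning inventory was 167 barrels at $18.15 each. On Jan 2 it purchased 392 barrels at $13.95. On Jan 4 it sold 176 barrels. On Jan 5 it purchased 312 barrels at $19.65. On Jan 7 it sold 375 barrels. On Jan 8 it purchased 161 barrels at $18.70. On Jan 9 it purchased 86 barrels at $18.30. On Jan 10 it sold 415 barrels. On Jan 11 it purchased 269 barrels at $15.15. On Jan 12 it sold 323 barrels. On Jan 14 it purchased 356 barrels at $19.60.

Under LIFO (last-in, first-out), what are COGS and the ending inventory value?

Jan 4, 176 sold [LIFO — newest first]: 176 @ $13.95 = $2,455.20
Jan 7, 375 sold [LIFO — newest first]: 312 @ $19.65 + 63 @ $13.95 = $7,009.65
Jan 10, 415 sold [LIFO — newest first]: 86 @ $18.30 + 161 @ $18.70 + 153 @ $13.95 + 15 @ $18.15 = $6,991.10
Jan 12, 323 sold [LIFO — newest first]: 269 @ $15.15 + 54 @ $18.15 = $5,055.45
Total COGS = $2,455.20 + $7,009.65 + $6,991.10 + $5,055.45 = $21,511.40
Ending inventory: 98 @ $18.15 + 356 @ $19.60 = $8,756.30

COGS = $21,511.40; ending inventory = $8,756.30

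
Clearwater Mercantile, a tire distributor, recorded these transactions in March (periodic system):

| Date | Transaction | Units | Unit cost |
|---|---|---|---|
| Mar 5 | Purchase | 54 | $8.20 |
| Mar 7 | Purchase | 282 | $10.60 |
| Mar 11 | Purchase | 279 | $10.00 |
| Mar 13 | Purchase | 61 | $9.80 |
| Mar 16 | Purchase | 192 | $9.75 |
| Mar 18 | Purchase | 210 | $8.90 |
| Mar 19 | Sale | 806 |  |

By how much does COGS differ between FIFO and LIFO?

$280.10

FIFO COGS: 54 @ $8.20 + 282 @ $10.60 + 279 @ $10.00 + 61 @ $9.80 + 130 @ $9.75 = $8,087.30
LIFO COGS: 210 @ $8.90 + 192 @ $9.75 + 61 @ $9.80 + 279 @ $10.00 + 64 @ $10.60 = $7,807.20
Difference = |$8,087.30 − $7,807.20| = $280.10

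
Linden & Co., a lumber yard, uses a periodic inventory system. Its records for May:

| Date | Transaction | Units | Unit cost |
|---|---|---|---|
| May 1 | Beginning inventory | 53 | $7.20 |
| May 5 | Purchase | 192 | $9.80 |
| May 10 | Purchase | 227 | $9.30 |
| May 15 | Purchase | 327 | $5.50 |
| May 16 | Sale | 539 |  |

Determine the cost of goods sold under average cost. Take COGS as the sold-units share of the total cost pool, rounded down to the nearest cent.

May 16, sell 539: 539/799 × $6,172.80 → $4,164.12
Ending inventory (cost pool remaining) = $2,008.68

COGS = $4,164.12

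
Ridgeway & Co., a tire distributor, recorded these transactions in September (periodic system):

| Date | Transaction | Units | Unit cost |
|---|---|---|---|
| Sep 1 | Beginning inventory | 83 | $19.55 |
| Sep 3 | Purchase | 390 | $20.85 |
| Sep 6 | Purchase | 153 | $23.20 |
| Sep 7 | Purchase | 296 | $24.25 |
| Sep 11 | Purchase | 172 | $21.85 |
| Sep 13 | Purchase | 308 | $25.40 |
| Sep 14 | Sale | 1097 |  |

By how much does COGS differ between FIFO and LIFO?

FIFO COGS: 83 @ $19.55 + 390 @ $20.85 + 153 @ $23.20 + 296 @ $24.25 + 172 @ $21.85 + 3 @ $25.40 = $24,316.15
LIFO COGS: 308 @ $25.40 + 172 @ $21.85 + 296 @ $24.25 + 153 @ $23.20 + 168 @ $20.85 = $25,811.80
Difference = |$24,316.15 − $25,811.80| = $1,495.65

$1,495.65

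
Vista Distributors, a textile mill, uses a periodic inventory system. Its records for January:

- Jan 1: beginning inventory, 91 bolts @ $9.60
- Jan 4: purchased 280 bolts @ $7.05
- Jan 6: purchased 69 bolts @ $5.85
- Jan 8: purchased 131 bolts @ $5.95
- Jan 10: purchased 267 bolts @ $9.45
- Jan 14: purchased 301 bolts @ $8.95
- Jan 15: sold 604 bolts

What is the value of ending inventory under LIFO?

Ending inventory = $3,816.50

Jan 15, 604 sold [LIFO — newest first]: 301 @ $8.95 + 267 @ $9.45 + 36 @ $5.95 = $5,431.30
Ending inventory: 91 @ $9.60 + 280 @ $7.05 + 69 @ $5.85 + 95 @ $5.95 = $3,816.50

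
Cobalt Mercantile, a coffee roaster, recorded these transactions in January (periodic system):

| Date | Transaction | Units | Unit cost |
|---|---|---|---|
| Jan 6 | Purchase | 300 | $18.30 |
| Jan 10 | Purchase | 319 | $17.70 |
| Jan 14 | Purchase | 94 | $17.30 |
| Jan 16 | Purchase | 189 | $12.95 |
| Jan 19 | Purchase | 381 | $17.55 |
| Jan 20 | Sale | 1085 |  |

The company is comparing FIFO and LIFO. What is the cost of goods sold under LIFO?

COGS = $18,273.20

FIFO COGS: 300 @ $18.30 + 319 @ $17.70 + 94 @ $17.30 + 189 @ $12.95 + 183 @ $17.55 = $18,421.70
LIFO COGS: 381 @ $17.55 + 189 @ $12.95 + 94 @ $17.30 + 319 @ $17.70 + 102 @ $18.30 = $18,273.20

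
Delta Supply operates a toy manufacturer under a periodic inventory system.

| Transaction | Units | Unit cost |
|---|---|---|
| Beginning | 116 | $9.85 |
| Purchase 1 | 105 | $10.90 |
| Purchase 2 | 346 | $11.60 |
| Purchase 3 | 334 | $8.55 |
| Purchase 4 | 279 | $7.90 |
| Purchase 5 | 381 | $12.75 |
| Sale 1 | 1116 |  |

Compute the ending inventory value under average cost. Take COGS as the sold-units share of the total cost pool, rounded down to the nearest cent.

Ending inventory = $4,623.40

Sale 1, sell 1116: 1116/1561 × $16,218.25 → $11,594.85
Ending inventory (cost pool remaining) = $4,623.40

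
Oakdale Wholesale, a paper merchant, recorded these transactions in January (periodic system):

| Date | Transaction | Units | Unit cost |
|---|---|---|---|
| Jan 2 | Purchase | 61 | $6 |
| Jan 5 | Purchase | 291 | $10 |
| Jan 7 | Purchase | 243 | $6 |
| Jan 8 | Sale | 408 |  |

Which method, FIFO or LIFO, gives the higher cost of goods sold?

FIFO COGS: 61 @ $6 + 291 @ $10 + 56 @ $6 = $3,612
LIFO COGS: 243 @ $6 + 165 @ $10 = $3,108

FIFO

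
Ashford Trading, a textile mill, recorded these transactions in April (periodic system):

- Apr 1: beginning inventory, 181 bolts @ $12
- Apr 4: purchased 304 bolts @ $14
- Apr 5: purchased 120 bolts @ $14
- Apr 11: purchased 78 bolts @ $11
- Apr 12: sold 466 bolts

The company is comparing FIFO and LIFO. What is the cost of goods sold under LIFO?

COGS = $6,290

FIFO COGS: 181 @ $12 + 285 @ $14 = $6,162
LIFO COGS: 78 @ $11 + 120 @ $14 + 268 @ $14 = $6,290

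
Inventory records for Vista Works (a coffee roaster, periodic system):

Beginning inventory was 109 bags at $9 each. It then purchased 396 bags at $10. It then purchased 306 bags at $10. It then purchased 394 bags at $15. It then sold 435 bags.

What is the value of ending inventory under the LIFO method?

Sale 1 (435) [LIFO — newest first]: 394 @ $15 + 41 @ $10 = $6,320
Ending inventory: 109 @ $9 + 396 @ $10 + 265 @ $10 = $7,591

Ending inventory = $7,591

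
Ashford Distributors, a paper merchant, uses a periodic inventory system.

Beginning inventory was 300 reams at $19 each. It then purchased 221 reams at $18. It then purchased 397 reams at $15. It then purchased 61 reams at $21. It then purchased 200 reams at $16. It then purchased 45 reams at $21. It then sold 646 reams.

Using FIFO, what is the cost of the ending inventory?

Ending inventory = $9,506

Sale 1 (646) [FIFO — oldest first]: 300 @ $19 + 221 @ $18 + 125 @ $15 = $11,553
Ending inventory: 272 @ $15 + 61 @ $21 + 200 @ $16 + 45 @ $21 = $9,506
Check: goods available $21,059 = COGS $11,553 + ending $9,506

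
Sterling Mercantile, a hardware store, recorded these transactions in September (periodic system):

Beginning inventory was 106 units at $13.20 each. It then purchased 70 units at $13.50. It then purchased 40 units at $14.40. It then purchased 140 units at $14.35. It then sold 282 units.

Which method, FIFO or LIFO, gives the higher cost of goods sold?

FIFO COGS: 106 @ $13.20 + 70 @ $13.50 + 40 @ $14.40 + 66 @ $14.35 = $3,867.30
LIFO COGS: 140 @ $14.35 + 40 @ $14.40 + 70 @ $13.50 + 32 @ $13.20 = $3,952.40

LIFO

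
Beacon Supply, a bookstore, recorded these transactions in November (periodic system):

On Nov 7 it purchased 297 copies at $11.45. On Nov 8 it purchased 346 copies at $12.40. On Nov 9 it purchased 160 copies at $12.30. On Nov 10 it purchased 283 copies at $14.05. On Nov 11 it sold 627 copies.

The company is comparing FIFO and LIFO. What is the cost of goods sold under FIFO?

FIFO COGS: 297 @ $11.45 + 330 @ $12.40 = $7,492.65
LIFO COGS: 283 @ $14.05 + 160 @ $12.30 + 184 @ $12.40 = $8,225.75

COGS = $7,492.65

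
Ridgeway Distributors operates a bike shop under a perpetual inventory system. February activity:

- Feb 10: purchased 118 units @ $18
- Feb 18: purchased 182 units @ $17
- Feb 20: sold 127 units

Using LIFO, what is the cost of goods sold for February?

Feb 20, 127 sold [LIFO — newest first]: 127 @ $17 = $2,159
Ending inventory: 118 @ $18 + 55 @ $17 = $3,059
Check: goods available $5,218 = COGS $2,159 + ending $3,059

COGS = $2,159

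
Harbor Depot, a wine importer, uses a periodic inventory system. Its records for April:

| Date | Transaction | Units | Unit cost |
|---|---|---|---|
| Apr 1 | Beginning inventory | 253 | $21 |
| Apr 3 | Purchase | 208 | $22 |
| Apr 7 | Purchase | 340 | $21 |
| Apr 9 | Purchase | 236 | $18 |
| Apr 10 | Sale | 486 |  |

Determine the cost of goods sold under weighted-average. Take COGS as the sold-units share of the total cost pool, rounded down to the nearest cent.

COGS = $9,971.67

Apr 10, sell 486: 486/1037 × $21,277.00 → $9,971.67
Ending inventory (cost pool remaining) = $11,305.33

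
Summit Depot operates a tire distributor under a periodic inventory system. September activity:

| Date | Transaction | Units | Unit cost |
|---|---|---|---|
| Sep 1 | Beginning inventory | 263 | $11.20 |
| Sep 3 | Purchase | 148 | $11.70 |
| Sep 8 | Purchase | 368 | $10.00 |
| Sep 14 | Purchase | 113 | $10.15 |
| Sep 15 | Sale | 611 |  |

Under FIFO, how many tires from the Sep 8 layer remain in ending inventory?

168

Sep 15, 611 sold [FIFO — oldest first]: 263 @ $11.20 + 148 @ $11.70 + 200 @ $10.00 = $6,677.20
Ending inventory: 168 @ $10.00 + 113 @ $10.15 = $2,826.95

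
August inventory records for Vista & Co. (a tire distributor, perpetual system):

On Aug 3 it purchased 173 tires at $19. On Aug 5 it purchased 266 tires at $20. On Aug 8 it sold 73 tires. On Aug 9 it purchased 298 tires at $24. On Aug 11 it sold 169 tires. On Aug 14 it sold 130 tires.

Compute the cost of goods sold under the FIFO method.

Aug 8, 73 sold [FIFO — oldest first]: 73 @ $19 = $1,387
Aug 11, 169 sold [FIFO — oldest first]: 100 @ $19 + 69 @ $20 = $3,280
Aug 14, 130 sold [FIFO — oldest first]: 130 @ $20 = $2,600
Total COGS = $1,387 + $3,280 + $2,600 = $7,267
Ending inventory: 67 @ $20 + 298 @ $24 = $8,492
Check: goods available $15,759 = COGS $7,267 + ending $8,492

COGS = $7,267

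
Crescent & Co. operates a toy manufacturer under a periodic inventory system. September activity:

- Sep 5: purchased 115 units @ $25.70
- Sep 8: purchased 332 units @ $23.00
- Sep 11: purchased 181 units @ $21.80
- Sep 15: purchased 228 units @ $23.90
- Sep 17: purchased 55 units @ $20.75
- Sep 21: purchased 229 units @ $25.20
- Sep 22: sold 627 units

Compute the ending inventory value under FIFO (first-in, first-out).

Sep 22, 627 sold [FIFO — oldest first]: 115 @ $25.70 + 332 @ $23.00 + 180 @ $21.80 = $14,515.50
Ending inventory: 1 @ $21.80 + 228 @ $23.90 + 55 @ $20.75 + 229 @ $25.20 = $12,383.05

Ending inventory = $12,383.05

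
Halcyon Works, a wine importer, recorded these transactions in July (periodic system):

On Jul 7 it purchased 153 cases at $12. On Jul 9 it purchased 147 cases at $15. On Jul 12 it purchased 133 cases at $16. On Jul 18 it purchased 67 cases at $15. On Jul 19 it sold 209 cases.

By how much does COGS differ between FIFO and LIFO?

FIFO COGS: 153 @ $12 + 56 @ $15 = $2,676
LIFO COGS: 67 @ $15 + 133 @ $16 + 9 @ $15 = $3,268
Difference = |$2,676 − $3,268| = $592

$592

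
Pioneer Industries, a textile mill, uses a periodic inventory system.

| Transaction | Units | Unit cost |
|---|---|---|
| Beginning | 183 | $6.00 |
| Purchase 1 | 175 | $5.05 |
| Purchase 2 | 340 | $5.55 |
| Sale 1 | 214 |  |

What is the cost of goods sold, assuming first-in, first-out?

Sale 1 (214) [FIFO — oldest first]: 183 @ $6.00 + 31 @ $5.05 = $1,254.55
Ending inventory: 144 @ $5.05 + 340 @ $5.55 = $2,614.20

COGS = $1,254.55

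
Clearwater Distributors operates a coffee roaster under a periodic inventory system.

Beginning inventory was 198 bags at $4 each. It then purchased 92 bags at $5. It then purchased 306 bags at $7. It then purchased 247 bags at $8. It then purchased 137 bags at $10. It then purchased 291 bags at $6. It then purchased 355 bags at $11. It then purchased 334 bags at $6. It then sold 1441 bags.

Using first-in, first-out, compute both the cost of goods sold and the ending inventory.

COGS = $10,356; ending inventory = $4,039

Sale 1 (1441) [FIFO — oldest first]: 198 @ $4 + 92 @ $5 + 306 @ $7 + 247 @ $8 + 137 @ $10 + 291 @ $6 + 170 @ $11 = $10,356
Ending inventory: 185 @ $11 + 334 @ $6 = $4,039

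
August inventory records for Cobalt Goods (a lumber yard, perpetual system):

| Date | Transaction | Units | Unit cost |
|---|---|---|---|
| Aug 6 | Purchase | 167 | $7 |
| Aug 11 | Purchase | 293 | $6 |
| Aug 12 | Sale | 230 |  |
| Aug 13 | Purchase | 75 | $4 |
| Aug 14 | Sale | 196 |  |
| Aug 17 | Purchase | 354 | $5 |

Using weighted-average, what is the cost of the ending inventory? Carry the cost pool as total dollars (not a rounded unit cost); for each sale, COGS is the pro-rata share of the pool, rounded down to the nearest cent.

After Aug 6: 167 on hand, pool $1,169.00 (≈ $7.0000 each)
After Aug 11: 460 on hand, pool $2,927.00 (≈ $6.3630 each)
Aug 12, sell 230: 230/460 × $2,927.00 → $1,463.50
After Aug 13: 305 on hand, pool $1,763.50 (≈ $5.7820 each)
Aug 14, sell 196: 196/305 × $1,763.50 → $1,133.26
After Aug 17: 463 on hand, pool $2,400.24 (≈ $5.1841 each)
Total COGS = $1,463.50 + $1,133.26 = $2,596.76
Ending inventory (cost pool remaining) = $2,400.24
Check: goods available $4,997.00 = COGS $2,596.76 + ending $2,400.24

Ending inventory = $2,400.24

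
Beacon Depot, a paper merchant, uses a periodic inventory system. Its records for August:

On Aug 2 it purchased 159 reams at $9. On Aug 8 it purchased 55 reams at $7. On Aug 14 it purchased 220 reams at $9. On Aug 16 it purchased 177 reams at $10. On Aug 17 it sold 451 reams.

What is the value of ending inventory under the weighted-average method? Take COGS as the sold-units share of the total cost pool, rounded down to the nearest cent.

Ending inventory = $1,457.55

Aug 17, sell 451: 451/611 × $5,566.00 → $4,108.45
Ending inventory (cost pool remaining) = $1,457.55
Check: goods available $5,566.00 = COGS $4,108.45 + ending $1,457.55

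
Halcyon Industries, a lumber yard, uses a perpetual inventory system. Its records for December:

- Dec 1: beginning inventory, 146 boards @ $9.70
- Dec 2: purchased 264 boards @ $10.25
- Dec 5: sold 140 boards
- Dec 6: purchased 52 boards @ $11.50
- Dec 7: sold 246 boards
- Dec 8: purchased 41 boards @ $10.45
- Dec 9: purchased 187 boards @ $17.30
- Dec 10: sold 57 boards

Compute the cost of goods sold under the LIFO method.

Dec 5, 140 sold [LIFO — newest first]: 140 @ $10.25 = $1,435.00
Dec 7, 246 sold [LIFO — newest first]: 52 @ $11.50 + 124 @ $10.25 + 70 @ $9.70 = $2,548.00
Dec 10, 57 sold [LIFO — newest first]: 57 @ $17.30 = $986.10
Total COGS = $1,435.00 + $2,548.00 + $986.10 = $4,969.10
Ending inventory: 76 @ $9.70 + 41 @ $10.45 + 130 @ $17.30 = $3,414.65

COGS = $4,969.10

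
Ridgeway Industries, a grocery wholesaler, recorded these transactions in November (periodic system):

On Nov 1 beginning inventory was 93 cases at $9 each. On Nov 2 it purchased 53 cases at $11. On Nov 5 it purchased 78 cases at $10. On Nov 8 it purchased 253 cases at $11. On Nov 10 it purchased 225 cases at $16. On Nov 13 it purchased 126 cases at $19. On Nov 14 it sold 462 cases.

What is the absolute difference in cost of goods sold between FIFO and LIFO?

$2,397

FIFO COGS: 93 @ $9 + 53 @ $11 + 78 @ $10 + 238 @ $11 = $4,818
LIFO COGS: 126 @ $19 + 225 @ $16 + 111 @ $11 = $7,215
Difference = |$4,818 − $7,215| = $2,397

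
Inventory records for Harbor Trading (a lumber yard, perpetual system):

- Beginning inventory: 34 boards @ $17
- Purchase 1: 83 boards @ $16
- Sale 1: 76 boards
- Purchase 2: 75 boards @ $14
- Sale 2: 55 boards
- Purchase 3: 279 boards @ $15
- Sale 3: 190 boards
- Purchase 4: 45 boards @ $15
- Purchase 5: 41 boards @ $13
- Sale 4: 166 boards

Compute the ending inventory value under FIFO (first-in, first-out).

Sale 1 (76) [FIFO — oldest first]: 34 @ $17 + 42 @ $16 = $1,250
Sale 2 (55) [FIFO — oldest first]: 41 @ $16 + 14 @ $14 = $852
Sale 3 (190) [FIFO — oldest first]: 61 @ $14 + 129 @ $15 = $2,789
Sale 4 (166) [FIFO — oldest first]: 150 @ $15 + 16 @ $15 = $2,490
Total COGS = $1,250 + $852 + $2,789 + $2,490 = $7,381
Ending inventory: 29 @ $15 + 41 @ $13 = $968

Ending inventory = $968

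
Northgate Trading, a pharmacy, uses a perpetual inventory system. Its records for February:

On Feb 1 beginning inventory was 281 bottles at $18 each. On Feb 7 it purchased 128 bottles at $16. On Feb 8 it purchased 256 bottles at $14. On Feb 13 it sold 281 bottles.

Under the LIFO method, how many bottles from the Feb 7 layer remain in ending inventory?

103

Feb 13, 281 sold [LIFO — newest first]: 256 @ $14 + 25 @ $16 = $3,984
Ending inventory: 281 @ $18 + 103 @ $16 = $6,706
Check: goods available $10,690 = COGS $3,984 + ending $6,706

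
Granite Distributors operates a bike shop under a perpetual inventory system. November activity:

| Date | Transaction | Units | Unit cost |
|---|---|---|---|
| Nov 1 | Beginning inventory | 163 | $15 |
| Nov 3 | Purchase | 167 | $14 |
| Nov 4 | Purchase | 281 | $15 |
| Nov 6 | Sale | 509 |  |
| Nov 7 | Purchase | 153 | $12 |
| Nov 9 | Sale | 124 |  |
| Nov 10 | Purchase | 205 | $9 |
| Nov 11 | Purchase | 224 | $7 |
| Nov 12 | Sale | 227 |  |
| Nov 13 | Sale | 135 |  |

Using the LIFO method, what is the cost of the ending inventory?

Nov 6, 509 sold [LIFO — newest first]: 281 @ $15 + 167 @ $14 + 61 @ $15 = $7,468
Nov 9, 124 sold [LIFO — newest first]: 124 @ $12 = $1,488
Nov 12, 227 sold [LIFO — newest first]: 224 @ $7 + 3 @ $9 = $1,595
Nov 13, 135 sold [LIFO — newest first]: 135 @ $9 = $1,215
Total COGS = $7,468 + $1,488 + $1,595 + $1,215 = $11,766
Ending inventory: 102 @ $15 + 29 @ $12 + 67 @ $9 = $2,481

Ending inventory = $2,481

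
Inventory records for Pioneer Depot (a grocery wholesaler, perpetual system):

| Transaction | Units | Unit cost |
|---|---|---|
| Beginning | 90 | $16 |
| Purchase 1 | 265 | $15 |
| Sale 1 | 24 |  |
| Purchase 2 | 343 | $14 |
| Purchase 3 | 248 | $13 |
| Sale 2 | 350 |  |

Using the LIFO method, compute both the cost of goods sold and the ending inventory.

COGS = $5,012; ending inventory = $8,429

Sale 1 (24) [LIFO — newest first]: 24 @ $15 = $360
Sale 2 (350) [LIFO — newest first]: 248 @ $13 + 102 @ $14 = $4,652
Total COGS = $360 + $4,652 = $5,012
Ending inventory: 90 @ $16 + 241 @ $15 + 241 @ $14 = $8,429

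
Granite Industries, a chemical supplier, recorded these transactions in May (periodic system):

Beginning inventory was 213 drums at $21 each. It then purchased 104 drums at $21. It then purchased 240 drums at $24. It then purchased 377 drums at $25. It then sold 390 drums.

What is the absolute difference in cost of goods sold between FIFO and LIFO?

$1,328

FIFO COGS: 213 @ $21 + 104 @ $21 + 73 @ $24 = $8,409
LIFO COGS: 377 @ $25 + 13 @ $24 = $9,737
Difference = |$8,409 − $9,737| = $1,328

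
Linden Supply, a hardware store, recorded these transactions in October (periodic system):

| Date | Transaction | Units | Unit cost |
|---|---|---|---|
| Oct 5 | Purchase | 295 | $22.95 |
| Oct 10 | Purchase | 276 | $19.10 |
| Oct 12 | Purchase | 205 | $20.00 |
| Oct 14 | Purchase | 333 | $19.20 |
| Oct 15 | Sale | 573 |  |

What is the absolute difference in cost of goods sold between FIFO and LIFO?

$919.75

FIFO COGS: 295 @ $22.95 + 276 @ $19.10 + 2 @ $20.00 = $12,081.85
LIFO COGS: 333 @ $19.20 + 205 @ $20.00 + 35 @ $19.10 = $11,162.10
Difference = |$12,081.85 − $11,162.10| = $919.75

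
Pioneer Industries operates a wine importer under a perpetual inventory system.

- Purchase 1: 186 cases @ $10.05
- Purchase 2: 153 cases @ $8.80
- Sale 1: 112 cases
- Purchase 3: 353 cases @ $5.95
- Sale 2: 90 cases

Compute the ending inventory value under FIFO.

Ending inventory = $3,305.95

Sale 1 (112) [FIFO — oldest first]: 112 @ $10.05 = $1,125.60
Sale 2 (90) [FIFO — oldest first]: 74 @ $10.05 + 16 @ $8.80 = $884.50
Total COGS = $1,125.60 + $884.50 = $2,010.10
Ending inventory: 137 @ $8.80 + 353 @ $5.95 = $3,305.95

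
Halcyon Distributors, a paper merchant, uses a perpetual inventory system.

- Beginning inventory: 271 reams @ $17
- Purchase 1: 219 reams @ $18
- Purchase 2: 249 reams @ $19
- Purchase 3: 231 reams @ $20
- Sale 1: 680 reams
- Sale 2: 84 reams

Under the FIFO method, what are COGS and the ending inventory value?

COGS = $13,780; ending inventory = $4,120

Sale 1 (680) [FIFO — oldest first]: 271 @ $17 + 219 @ $18 + 190 @ $19 = $12,159
Sale 2 (84) [FIFO — oldest first]: 59 @ $19 + 25 @ $20 = $1,621
Total COGS = $12,159 + $1,621 = $13,780
Ending inventory: 206 @ $20 = $4,120
Check: goods available $17,900 = COGS $13,780 + ending $4,120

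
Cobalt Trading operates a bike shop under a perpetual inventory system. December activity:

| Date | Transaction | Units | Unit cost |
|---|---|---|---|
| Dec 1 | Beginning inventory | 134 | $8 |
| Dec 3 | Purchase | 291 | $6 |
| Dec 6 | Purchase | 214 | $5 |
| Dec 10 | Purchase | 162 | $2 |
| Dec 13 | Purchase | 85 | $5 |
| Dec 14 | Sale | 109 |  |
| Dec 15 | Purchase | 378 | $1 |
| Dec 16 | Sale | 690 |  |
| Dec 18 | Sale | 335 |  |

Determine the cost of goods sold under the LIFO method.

COGS = $3,975

Dec 14, 109 sold [LIFO — newest first]: 85 @ $5 + 24 @ $2 = $473
Dec 16, 690 sold [LIFO — newest first]: 378 @ $1 + 138 @ $2 + 174 @ $5 = $1,524
Dec 18, 335 sold [LIFO — newest first]: 40 @ $5 + 291 @ $6 + 4 @ $8 = $1,978
Total COGS = $473 + $1,524 + $1,978 = $3,975
Ending inventory: 130 @ $8 = $1,040
Check: goods available $5,015 = COGS $3,975 + ending $1,040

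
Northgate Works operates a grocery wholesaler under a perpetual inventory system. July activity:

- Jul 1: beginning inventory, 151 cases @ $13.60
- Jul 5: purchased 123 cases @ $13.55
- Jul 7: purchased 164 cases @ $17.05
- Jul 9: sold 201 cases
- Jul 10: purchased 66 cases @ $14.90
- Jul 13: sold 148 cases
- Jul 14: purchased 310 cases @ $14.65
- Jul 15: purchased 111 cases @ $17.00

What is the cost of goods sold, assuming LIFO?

Jul 9, 201 sold [LIFO — newest first]: 164 @ $17.05 + 37 @ $13.55 = $3,297.55
Jul 13, 148 sold [LIFO — newest first]: 66 @ $14.90 + 82 @ $13.55 = $2,094.50
Total COGS = $3,297.55 + $2,094.50 = $5,392.05
Ending inventory: 151 @ $13.60 + 4 @ $13.55 + 310 @ $14.65 + 111 @ $17.00 = $8,536.30

COGS = $5,392.05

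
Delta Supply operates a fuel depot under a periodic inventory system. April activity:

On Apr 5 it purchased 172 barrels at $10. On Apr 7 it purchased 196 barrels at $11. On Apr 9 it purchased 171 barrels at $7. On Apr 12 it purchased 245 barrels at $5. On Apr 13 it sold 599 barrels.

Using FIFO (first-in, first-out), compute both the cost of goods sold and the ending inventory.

Apr 13, 599 sold [FIFO — oldest first]: 172 @ $10 + 196 @ $11 + 171 @ $7 + 60 @ $5 = $5,373
Ending inventory: 185 @ $5 = $925

COGS = $5,373; ending inventory = $925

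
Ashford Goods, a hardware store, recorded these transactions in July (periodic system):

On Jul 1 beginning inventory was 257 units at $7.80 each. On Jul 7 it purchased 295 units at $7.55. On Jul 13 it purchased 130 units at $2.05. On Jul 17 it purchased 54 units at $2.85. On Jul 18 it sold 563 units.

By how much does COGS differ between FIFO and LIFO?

$951.55

FIFO COGS: 257 @ $7.80 + 295 @ $7.55 + 11 @ $2.05 = $4,254.40
LIFO COGS: 54 @ $2.85 + 130 @ $2.05 + 295 @ $7.55 + 84 @ $7.80 = $3,302.85
Difference = |$4,254.40 − $3,302.85| = $951.55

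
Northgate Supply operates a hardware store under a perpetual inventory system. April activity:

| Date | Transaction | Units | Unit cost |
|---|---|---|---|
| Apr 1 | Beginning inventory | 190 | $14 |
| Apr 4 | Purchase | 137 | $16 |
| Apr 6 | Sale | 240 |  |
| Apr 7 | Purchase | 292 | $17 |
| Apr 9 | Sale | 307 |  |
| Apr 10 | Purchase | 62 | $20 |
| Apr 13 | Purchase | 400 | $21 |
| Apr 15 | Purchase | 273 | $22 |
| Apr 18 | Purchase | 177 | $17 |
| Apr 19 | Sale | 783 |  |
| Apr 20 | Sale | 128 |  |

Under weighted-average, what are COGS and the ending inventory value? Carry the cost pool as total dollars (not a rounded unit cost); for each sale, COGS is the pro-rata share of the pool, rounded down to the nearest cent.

COGS = $26,998.88; ending inventory = $1,472.12

After Apr 1: 190 on hand, pool $2,660.00 (≈ $14.0000 each)
After Apr 4: 327 on hand, pool $4,852.00 (≈ $14.8379 each)
Apr 6, sell 240: 240/327 × $4,852.00 → $3,561.10
After Apr 7: 379 on hand, pool $6,254.90 (≈ $16.5037 each)
Apr 9, sell 307: 307/379 × $6,254.90 → $5,066.63
After Apr 10: 134 on hand, pool $2,428.27 (≈ $18.1214 each)
After Apr 13: 534 on hand, pool $10,828.27 (≈ $20.2777 each)
After Apr 15: 807 on hand, pool $16,834.27 (≈ $20.8603 each)
After Apr 18: 984 on hand, pool $19,843.27 (≈ $20.1659 each)
Apr 19, sell 783: 783/984 × $19,843.27 → $15,789.91
Apr 20, sell 128: 128/201 × $4,053.36 → $2,581.24
Total COGS = $3,561.10 + $5,066.63 + $15,789.91 + $2,581.24 = $26,998.88
Ending inventory (cost pool remaining) = $1,472.12
Check: goods available $28,471.00 = COGS $26,998.88 + ending $1,472.12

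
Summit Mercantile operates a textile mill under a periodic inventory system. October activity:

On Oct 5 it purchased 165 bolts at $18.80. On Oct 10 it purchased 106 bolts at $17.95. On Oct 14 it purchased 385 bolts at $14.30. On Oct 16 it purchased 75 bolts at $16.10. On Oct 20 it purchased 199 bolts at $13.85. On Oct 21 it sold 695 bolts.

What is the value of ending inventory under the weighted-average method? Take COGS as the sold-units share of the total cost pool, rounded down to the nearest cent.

Ending inventory = $3,657.38

Oct 21, sell 695: 695/930 × $14,473.85 → $10,816.47
Ending inventory (cost pool remaining) = $3,657.38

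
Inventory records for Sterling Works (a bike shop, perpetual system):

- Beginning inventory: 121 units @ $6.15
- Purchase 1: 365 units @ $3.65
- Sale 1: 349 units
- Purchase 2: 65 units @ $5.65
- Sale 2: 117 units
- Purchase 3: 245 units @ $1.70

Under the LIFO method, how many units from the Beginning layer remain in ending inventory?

Sale 1 (349) [LIFO — newest first]: 349 @ $3.65 = $1,273.85
Sale 2 (117) [LIFO — newest first]: 65 @ $5.65 + 16 @ $3.65 + 36 @ $6.15 = $647.05
Total COGS = $1,273.85 + $647.05 = $1,920.90
Ending inventory: 85 @ $6.15 + 245 @ $1.70 = $939.25
Check: goods available $2,860.15 = COGS $1,920.90 + ending $939.25

85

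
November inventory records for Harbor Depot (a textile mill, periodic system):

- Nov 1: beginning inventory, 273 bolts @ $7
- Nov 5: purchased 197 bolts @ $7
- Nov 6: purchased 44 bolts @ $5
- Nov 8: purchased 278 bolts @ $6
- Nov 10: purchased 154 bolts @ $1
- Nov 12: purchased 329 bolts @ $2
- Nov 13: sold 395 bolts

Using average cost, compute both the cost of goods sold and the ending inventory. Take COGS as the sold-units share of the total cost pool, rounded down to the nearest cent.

COGS = $1,855.72; ending inventory = $4,134.28

Nov 13, sell 395: 395/1275 × $5,990.00 → $1,855.72
Ending inventory (cost pool remaining) = $4,134.28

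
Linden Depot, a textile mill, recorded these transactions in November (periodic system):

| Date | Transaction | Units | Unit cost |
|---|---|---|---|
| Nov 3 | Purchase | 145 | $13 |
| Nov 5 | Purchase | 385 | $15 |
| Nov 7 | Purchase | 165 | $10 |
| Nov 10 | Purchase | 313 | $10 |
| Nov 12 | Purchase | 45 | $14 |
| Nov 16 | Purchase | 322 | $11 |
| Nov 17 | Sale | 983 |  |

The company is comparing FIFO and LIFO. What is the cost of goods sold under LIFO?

COGS = $11,022

FIFO COGS: 145 @ $13 + 385 @ $15 + 165 @ $10 + 288 @ $10 = $12,190
LIFO COGS: 322 @ $11 + 45 @ $14 + 313 @ $10 + 165 @ $10 + 138 @ $15 = $11,022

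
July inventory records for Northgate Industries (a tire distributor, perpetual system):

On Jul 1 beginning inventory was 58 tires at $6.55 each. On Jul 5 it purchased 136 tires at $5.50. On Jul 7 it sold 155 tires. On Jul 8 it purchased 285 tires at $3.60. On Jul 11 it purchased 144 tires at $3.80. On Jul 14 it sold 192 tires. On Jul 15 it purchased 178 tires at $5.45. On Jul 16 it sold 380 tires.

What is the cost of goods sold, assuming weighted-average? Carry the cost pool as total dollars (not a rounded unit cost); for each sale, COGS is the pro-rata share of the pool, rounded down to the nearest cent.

COGS = $3,340.05

After Jul 1: 58 on hand, pool $379.90 (≈ $6.5500 each)
After Jul 5: 194 on hand, pool $1,127.90 (≈ $5.8139 each)
Jul 7, sell 155: 155/194 × $1,127.90 → $901.15
After Jul 8: 324 on hand, pool $1,252.75 (≈ $3.8665 each)
After Jul 11: 468 on hand, pool $1,799.95 (≈ $3.8460 each)
Jul 14, sell 192: 192/468 × $1,799.95 → $738.44
After Jul 15: 454 on hand, pool $2,031.61 (≈ $4.4749 each)
Jul 16, sell 380: 380/454 × $2,031.61 → $1,700.46
Total COGS = $901.15 + $738.44 + $1,700.46 = $3,340.05
Ending inventory (cost pool remaining) = $331.15
Check: goods available $3,671.20 = COGS $3,340.05 + ending $331.15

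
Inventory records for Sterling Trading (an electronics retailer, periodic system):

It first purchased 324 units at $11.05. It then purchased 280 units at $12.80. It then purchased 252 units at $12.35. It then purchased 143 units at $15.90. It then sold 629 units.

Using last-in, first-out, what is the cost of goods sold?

COGS = $8,381.10

Sale 1 (629) [LIFO — newest first]: 143 @ $15.90 + 252 @ $12.35 + 234 @ $12.80 = $8,381.10
Ending inventory: 324 @ $11.05 + 46 @ $12.80 = $4,169.00
Check: goods available $12,550.10 = COGS $8,381.10 + ending $4,169.00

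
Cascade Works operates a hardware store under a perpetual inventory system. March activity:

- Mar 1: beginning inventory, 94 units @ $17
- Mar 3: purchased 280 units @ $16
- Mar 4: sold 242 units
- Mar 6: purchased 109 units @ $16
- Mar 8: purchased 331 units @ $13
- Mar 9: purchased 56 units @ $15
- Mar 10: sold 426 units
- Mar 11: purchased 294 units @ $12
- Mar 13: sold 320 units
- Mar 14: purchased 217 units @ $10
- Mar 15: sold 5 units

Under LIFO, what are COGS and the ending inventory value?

Mar 4, 242 sold [LIFO — newest first]: 242 @ $16 = $3,872
Mar 10, 426 sold [LIFO — newest first]: 56 @ $15 + 331 @ $13 + 39 @ $16 = $5,767
Mar 13, 320 sold [LIFO — newest first]: 294 @ $12 + 26 @ $16 = $3,944
Mar 15, 5 sold [LIFO — newest first]: 5 @ $10 = $50
Total COGS = $3,872 + $5,767 + $3,944 + $50 = $13,633
Ending inventory: 94 @ $17 + 38 @ $16 + 44 @ $16 + 212 @ $10 = $5,030

COGS = $13,633; ending inventory = $5,030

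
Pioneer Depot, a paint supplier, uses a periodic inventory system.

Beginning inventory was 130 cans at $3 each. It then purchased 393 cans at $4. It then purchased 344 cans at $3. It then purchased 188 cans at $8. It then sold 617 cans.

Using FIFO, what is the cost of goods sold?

Sale 1 (617) [FIFO — oldest first]: 130 @ $3 + 393 @ $4 + 94 @ $3 = $2,244
Ending inventory: 250 @ $3 + 188 @ $8 = $2,254
Check: goods available $4,498 = COGS $2,244 + ending $2,254

COGS = $2,244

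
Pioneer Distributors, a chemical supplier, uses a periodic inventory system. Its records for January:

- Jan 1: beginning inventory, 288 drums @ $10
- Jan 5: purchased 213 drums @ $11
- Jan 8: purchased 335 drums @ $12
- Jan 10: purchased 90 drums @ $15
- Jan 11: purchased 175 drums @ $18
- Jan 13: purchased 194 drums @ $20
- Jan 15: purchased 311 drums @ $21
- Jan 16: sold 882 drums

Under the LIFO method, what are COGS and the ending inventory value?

Jan 16, 882 sold [LIFO — newest first]: 311 @ $21 + 194 @ $20 + 175 @ $18 + 90 @ $15 + 112 @ $12 = $16,255
Ending inventory: 288 @ $10 + 213 @ $11 + 223 @ $12 = $7,899

COGS = $16,255; ending inventory = $7,899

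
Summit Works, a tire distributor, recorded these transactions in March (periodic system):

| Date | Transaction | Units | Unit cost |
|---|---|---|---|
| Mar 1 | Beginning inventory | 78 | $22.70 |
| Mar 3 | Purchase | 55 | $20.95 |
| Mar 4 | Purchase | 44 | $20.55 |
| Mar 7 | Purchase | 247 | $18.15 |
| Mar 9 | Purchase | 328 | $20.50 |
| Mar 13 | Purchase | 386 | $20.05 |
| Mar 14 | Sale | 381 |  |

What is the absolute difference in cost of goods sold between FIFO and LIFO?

FIFO COGS: 78 @ $22.70 + 55 @ $20.95 + 44 @ $20.55 + 204 @ $18.15 = $7,529.65
LIFO COGS: 381 @ $20.05 = $7,639.05
Difference = |$7,529.65 − $7,639.05| = $109.40

$109.40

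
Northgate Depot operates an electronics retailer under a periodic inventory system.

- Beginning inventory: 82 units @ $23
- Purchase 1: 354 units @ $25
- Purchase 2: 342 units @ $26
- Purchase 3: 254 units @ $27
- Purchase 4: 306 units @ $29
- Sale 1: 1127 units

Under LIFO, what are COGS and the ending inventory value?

COGS = $30,249; ending inventory = $5,111

Sale 1 (1127) [LIFO — newest first]: 306 @ $29 + 254 @ $27 + 342 @ $26 + 225 @ $25 = $30,249
Ending inventory: 82 @ $23 + 129 @ $25 = $5,111
Check: goods available $35,360 = COGS $30,249 + ending $5,111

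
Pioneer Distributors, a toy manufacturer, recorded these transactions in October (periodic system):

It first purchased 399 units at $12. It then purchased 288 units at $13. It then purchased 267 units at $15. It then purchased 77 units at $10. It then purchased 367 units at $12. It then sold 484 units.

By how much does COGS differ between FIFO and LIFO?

$119

FIFO COGS: 399 @ $12 + 85 @ $13 = $5,893
LIFO COGS: 367 @ $12 + 77 @ $10 + 40 @ $15 = $5,774
Difference = |$5,893 − $5,774| = $119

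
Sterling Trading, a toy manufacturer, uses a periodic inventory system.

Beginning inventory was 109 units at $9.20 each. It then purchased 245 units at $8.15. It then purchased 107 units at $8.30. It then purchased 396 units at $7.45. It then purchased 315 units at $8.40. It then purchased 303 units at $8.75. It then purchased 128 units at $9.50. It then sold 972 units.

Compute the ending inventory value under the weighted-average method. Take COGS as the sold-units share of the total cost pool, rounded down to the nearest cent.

Ending inventory = $5,255.49

Sale 1, sell 972: 972/1603 × $13,351.10 → $8,095.61
Ending inventory (cost pool remaining) = $5,255.49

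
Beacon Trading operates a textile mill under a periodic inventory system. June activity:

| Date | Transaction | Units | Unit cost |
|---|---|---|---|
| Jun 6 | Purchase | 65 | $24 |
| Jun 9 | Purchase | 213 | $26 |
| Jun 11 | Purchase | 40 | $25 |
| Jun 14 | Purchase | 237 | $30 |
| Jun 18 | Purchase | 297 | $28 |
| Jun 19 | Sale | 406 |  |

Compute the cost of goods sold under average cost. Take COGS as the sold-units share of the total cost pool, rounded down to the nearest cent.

COGS = $11,209.79

Jun 19, sell 406: 406/852 × $23,524.00 → $11,209.79
Ending inventory (cost pool remaining) = $12,314.21
Check: goods available $23,524.00 = COGS $11,209.79 + ending $12,314.21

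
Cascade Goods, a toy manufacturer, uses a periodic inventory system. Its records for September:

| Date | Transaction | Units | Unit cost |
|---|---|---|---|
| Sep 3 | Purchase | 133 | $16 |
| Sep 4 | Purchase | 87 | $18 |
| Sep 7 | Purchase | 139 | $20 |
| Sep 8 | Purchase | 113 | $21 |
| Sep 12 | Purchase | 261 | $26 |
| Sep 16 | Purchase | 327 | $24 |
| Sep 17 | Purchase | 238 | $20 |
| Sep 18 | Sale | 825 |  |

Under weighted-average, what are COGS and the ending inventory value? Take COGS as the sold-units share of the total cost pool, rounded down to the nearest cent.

Sep 18, sell 825: 825/1298 × $28,241.00 → $17,949.78
Ending inventory (cost pool remaining) = $10,291.22
Check: goods available $28,241.00 = COGS $17,949.78 + ending $10,291.22

COGS = $17,949.78; ending inventory = $10,291.22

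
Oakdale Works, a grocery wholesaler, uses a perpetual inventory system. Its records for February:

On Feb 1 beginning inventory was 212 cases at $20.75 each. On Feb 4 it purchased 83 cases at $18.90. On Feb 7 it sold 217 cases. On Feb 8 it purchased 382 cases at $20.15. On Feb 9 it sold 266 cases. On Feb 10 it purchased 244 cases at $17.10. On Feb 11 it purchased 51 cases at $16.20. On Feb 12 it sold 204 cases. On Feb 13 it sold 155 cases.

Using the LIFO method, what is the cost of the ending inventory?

Ending inventory = $2,666.30

Feb 7, 217 sold [LIFO — newest first]: 83 @ $18.90 + 134 @ $20.75 = $4,349.20
Feb 9, 266 sold [LIFO — newest first]: 266 @ $20.15 = $5,359.90
Feb 12, 204 sold [LIFO — newest first]: 51 @ $16.20 + 153 @ $17.10 = $3,442.50
Feb 13, 155 sold [LIFO — newest first]: 91 @ $17.10 + 64 @ $20.15 = $2,845.70
Total COGS = $4,349.20 + $5,359.90 + $3,442.50 + $2,845.70 = $15,997.30
Ending inventory: 78 @ $20.75 + 52 @ $20.15 = $2,666.30
Check: goods available $18,663.60 = COGS $15,997.30 + ending $2,666.30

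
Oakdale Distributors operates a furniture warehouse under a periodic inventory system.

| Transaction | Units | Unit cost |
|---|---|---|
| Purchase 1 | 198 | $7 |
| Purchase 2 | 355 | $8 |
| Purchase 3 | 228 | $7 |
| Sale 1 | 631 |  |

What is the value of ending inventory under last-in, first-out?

Ending inventory = $1,050

Sale 1 (631) [LIFO — newest first]: 228 @ $7 + 355 @ $8 + 48 @ $7 = $4,772
Ending inventory: 150 @ $7 = $1,050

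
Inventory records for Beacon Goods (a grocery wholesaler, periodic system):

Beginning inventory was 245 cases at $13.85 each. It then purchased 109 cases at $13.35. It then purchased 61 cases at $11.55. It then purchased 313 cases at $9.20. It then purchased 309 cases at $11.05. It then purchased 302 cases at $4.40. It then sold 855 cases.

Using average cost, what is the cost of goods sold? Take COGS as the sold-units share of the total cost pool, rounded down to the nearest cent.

COGS = $8,413.22

Sale 1, sell 855: 855/1339 × $13,175.80 → $8,413.22
Ending inventory (cost pool remaining) = $4,762.58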